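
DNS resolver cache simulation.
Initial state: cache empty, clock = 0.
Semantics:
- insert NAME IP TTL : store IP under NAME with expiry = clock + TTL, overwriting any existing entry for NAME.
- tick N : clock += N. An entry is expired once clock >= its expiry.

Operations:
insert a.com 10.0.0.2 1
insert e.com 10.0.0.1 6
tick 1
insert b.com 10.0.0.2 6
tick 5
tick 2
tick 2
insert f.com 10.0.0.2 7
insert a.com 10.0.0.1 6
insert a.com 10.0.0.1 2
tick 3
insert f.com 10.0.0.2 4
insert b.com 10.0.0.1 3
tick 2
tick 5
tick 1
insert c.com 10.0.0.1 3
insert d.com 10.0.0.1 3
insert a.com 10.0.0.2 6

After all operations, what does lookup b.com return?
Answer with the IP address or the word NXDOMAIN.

Op 1: insert a.com -> 10.0.0.2 (expiry=0+1=1). clock=0
Op 2: insert e.com -> 10.0.0.1 (expiry=0+6=6). clock=0
Op 3: tick 1 -> clock=1. purged={a.com}
Op 4: insert b.com -> 10.0.0.2 (expiry=1+6=7). clock=1
Op 5: tick 5 -> clock=6. purged={e.com}
Op 6: tick 2 -> clock=8. purged={b.com}
Op 7: tick 2 -> clock=10.
Op 8: insert f.com -> 10.0.0.2 (expiry=10+7=17). clock=10
Op 9: insert a.com -> 10.0.0.1 (expiry=10+6=16). clock=10
Op 10: insert a.com -> 10.0.0.1 (expiry=10+2=12). clock=10
Op 11: tick 3 -> clock=13. purged={a.com}
Op 12: insert f.com -> 10.0.0.2 (expiry=13+4=17). clock=13
Op 13: insert b.com -> 10.0.0.1 (expiry=13+3=16). clock=13
Op 14: tick 2 -> clock=15.
Op 15: tick 5 -> clock=20. purged={b.com,f.com}
Op 16: tick 1 -> clock=21.
Op 17: insert c.com -> 10.0.0.1 (expiry=21+3=24). clock=21
Op 18: insert d.com -> 10.0.0.1 (expiry=21+3=24). clock=21
Op 19: insert a.com -> 10.0.0.2 (expiry=21+6=27). clock=21
lookup b.com: not in cache (expired or never inserted)

Answer: NXDOMAIN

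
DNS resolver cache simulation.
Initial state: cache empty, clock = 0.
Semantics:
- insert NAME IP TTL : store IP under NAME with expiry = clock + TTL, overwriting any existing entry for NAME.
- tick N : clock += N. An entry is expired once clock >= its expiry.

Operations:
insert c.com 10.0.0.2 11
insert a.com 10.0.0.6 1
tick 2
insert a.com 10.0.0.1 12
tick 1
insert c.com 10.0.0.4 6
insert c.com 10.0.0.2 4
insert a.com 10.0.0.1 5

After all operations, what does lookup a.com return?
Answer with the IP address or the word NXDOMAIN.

Answer: 10.0.0.1

Derivation:
Op 1: insert c.com -> 10.0.0.2 (expiry=0+11=11). clock=0
Op 2: insert a.com -> 10.0.0.6 (expiry=0+1=1). clock=0
Op 3: tick 2 -> clock=2. purged={a.com}
Op 4: insert a.com -> 10.0.0.1 (expiry=2+12=14). clock=2
Op 5: tick 1 -> clock=3.
Op 6: insert c.com -> 10.0.0.4 (expiry=3+6=9). clock=3
Op 7: insert c.com -> 10.0.0.2 (expiry=3+4=7). clock=3
Op 8: insert a.com -> 10.0.0.1 (expiry=3+5=8). clock=3
lookup a.com: present, ip=10.0.0.1 expiry=8 > clock=3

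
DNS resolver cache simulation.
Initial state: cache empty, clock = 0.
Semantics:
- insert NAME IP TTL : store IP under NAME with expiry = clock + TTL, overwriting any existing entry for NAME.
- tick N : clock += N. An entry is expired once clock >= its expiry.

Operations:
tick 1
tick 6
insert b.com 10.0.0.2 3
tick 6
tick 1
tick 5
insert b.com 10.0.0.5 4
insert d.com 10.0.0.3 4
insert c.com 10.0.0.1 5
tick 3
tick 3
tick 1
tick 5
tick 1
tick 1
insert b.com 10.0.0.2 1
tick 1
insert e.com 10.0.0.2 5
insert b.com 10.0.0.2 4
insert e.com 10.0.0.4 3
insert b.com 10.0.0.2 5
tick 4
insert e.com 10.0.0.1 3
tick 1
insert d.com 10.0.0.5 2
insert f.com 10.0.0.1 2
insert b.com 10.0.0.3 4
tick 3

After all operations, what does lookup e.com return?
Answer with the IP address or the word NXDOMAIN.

Answer: NXDOMAIN

Derivation:
Op 1: tick 1 -> clock=1.
Op 2: tick 6 -> clock=7.
Op 3: insert b.com -> 10.0.0.2 (expiry=7+3=10). clock=7
Op 4: tick 6 -> clock=13. purged={b.com}
Op 5: tick 1 -> clock=14.
Op 6: tick 5 -> clock=19.
Op 7: insert b.com -> 10.0.0.5 (expiry=19+4=23). clock=19
Op 8: insert d.com -> 10.0.0.3 (expiry=19+4=23). clock=19
Op 9: insert c.com -> 10.0.0.1 (expiry=19+5=24). clock=19
Op 10: tick 3 -> clock=22.
Op 11: tick 3 -> clock=25. purged={b.com,c.com,d.com}
Op 12: tick 1 -> clock=26.
Op 13: tick 5 -> clock=31.
Op 14: tick 1 -> clock=32.
Op 15: tick 1 -> clock=33.
Op 16: insert b.com -> 10.0.0.2 (expiry=33+1=34). clock=33
Op 17: tick 1 -> clock=34. purged={b.com}
Op 18: insert e.com -> 10.0.0.2 (expiry=34+5=39). clock=34
Op 19: insert b.com -> 10.0.0.2 (expiry=34+4=38). clock=34
Op 20: insert e.com -> 10.0.0.4 (expiry=34+3=37). clock=34
Op 21: insert b.com -> 10.0.0.2 (expiry=34+5=39). clock=34
Op 22: tick 4 -> clock=38. purged={e.com}
Op 23: insert e.com -> 10.0.0.1 (expiry=38+3=41). clock=38
Op 24: tick 1 -> clock=39. purged={b.com}
Op 25: insert d.com -> 10.0.0.5 (expiry=39+2=41). clock=39
Op 26: insert f.com -> 10.0.0.1 (expiry=39+2=41). clock=39
Op 27: insert b.com -> 10.0.0.3 (expiry=39+4=43). clock=39
Op 28: tick 3 -> clock=42. purged={d.com,e.com,f.com}
lookup e.com: not in cache (expired or never inserted)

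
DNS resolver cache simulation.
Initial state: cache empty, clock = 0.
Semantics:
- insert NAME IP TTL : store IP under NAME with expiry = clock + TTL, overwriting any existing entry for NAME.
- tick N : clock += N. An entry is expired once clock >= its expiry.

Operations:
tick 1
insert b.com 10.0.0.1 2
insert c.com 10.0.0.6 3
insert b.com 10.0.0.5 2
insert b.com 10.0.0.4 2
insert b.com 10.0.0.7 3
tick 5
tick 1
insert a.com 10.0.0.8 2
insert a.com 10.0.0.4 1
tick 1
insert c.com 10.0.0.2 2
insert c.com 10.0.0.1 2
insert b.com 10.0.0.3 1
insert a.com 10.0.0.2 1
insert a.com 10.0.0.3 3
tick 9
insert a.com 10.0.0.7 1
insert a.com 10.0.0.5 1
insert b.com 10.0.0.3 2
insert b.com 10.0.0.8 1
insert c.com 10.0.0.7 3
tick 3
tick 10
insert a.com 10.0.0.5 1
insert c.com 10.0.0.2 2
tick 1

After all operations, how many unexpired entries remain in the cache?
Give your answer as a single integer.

Answer: 1

Derivation:
Op 1: tick 1 -> clock=1.
Op 2: insert b.com -> 10.0.0.1 (expiry=1+2=3). clock=1
Op 3: insert c.com -> 10.0.0.6 (expiry=1+3=4). clock=1
Op 4: insert b.com -> 10.0.0.5 (expiry=1+2=3). clock=1
Op 5: insert b.com -> 10.0.0.4 (expiry=1+2=3). clock=1
Op 6: insert b.com -> 10.0.0.7 (expiry=1+3=4). clock=1
Op 7: tick 5 -> clock=6. purged={b.com,c.com}
Op 8: tick 1 -> clock=7.
Op 9: insert a.com -> 10.0.0.8 (expiry=7+2=9). clock=7
Op 10: insert a.com -> 10.0.0.4 (expiry=7+1=8). clock=7
Op 11: tick 1 -> clock=8. purged={a.com}
Op 12: insert c.com -> 10.0.0.2 (expiry=8+2=10). clock=8
Op 13: insert c.com -> 10.0.0.1 (expiry=8+2=10). clock=8
Op 14: insert b.com -> 10.0.0.3 (expiry=8+1=9). clock=8
Op 15: insert a.com -> 10.0.0.2 (expiry=8+1=9). clock=8
Op 16: insert a.com -> 10.0.0.3 (expiry=8+3=11). clock=8
Op 17: tick 9 -> clock=17. purged={a.com,b.com,c.com}
Op 18: insert a.com -> 10.0.0.7 (expiry=17+1=18). clock=17
Op 19: insert a.com -> 10.0.0.5 (expiry=17+1=18). clock=17
Op 20: insert b.com -> 10.0.0.3 (expiry=17+2=19). clock=17
Op 21: insert b.com -> 10.0.0.8 (expiry=17+1=18). clock=17
Op 22: insert c.com -> 10.0.0.7 (expiry=17+3=20). clock=17
Op 23: tick 3 -> clock=20. purged={a.com,b.com,c.com}
Op 24: tick 10 -> clock=30.
Op 25: insert a.com -> 10.0.0.5 (expiry=30+1=31). clock=30
Op 26: insert c.com -> 10.0.0.2 (expiry=30+2=32). clock=30
Op 27: tick 1 -> clock=31. purged={a.com}
Final cache (unexpired): {c.com} -> size=1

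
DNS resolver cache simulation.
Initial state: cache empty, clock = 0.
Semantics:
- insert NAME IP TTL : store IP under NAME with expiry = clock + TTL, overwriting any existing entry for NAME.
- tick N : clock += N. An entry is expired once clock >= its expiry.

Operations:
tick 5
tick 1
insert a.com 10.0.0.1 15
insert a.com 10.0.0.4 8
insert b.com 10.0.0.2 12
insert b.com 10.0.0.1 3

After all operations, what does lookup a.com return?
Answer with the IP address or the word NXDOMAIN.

Answer: 10.0.0.4

Derivation:
Op 1: tick 5 -> clock=5.
Op 2: tick 1 -> clock=6.
Op 3: insert a.com -> 10.0.0.1 (expiry=6+15=21). clock=6
Op 4: insert a.com -> 10.0.0.4 (expiry=6+8=14). clock=6
Op 5: insert b.com -> 10.0.0.2 (expiry=6+12=18). clock=6
Op 6: insert b.com -> 10.0.0.1 (expiry=6+3=9). clock=6
lookup a.com: present, ip=10.0.0.4 expiry=14 > clock=6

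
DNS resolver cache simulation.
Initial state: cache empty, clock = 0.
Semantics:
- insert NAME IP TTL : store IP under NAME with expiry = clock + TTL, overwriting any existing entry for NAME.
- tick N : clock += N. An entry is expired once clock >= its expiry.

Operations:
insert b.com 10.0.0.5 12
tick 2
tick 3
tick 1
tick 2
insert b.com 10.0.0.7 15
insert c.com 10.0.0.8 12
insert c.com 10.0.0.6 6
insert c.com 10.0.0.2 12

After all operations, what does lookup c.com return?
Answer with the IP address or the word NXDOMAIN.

Answer: 10.0.0.2

Derivation:
Op 1: insert b.com -> 10.0.0.5 (expiry=0+12=12). clock=0
Op 2: tick 2 -> clock=2.
Op 3: tick 3 -> clock=5.
Op 4: tick 1 -> clock=6.
Op 5: tick 2 -> clock=8.
Op 6: insert b.com -> 10.0.0.7 (expiry=8+15=23). clock=8
Op 7: insert c.com -> 10.0.0.8 (expiry=8+12=20). clock=8
Op 8: insert c.com -> 10.0.0.6 (expiry=8+6=14). clock=8
Op 9: insert c.com -> 10.0.0.2 (expiry=8+12=20). clock=8
lookup c.com: present, ip=10.0.0.2 expiry=20 > clock=8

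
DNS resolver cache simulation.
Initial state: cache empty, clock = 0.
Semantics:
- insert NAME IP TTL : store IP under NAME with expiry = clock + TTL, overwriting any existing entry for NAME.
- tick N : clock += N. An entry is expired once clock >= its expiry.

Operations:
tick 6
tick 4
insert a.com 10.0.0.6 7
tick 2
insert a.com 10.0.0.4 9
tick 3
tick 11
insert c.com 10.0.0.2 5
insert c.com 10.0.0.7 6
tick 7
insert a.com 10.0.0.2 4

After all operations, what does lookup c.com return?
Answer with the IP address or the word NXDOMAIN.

Op 1: tick 6 -> clock=6.
Op 2: tick 4 -> clock=10.
Op 3: insert a.com -> 10.0.0.6 (expiry=10+7=17). clock=10
Op 4: tick 2 -> clock=12.
Op 5: insert a.com -> 10.0.0.4 (expiry=12+9=21). clock=12
Op 6: tick 3 -> clock=15.
Op 7: tick 11 -> clock=26. purged={a.com}
Op 8: insert c.com -> 10.0.0.2 (expiry=26+5=31). clock=26
Op 9: insert c.com -> 10.0.0.7 (expiry=26+6=32). clock=26
Op 10: tick 7 -> clock=33. purged={c.com}
Op 11: insert a.com -> 10.0.0.2 (expiry=33+4=37). clock=33
lookup c.com: not in cache (expired or never inserted)

Answer: NXDOMAIN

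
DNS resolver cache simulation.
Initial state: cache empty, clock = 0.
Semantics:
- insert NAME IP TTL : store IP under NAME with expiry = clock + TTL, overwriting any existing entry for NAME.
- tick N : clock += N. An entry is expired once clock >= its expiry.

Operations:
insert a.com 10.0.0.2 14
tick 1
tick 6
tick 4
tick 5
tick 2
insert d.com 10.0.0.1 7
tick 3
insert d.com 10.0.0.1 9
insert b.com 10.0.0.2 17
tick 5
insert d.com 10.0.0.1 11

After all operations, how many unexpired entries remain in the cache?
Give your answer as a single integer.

Answer: 2

Derivation:
Op 1: insert a.com -> 10.0.0.2 (expiry=0+14=14). clock=0
Op 2: tick 1 -> clock=1.
Op 3: tick 6 -> clock=7.
Op 4: tick 4 -> clock=11.
Op 5: tick 5 -> clock=16. purged={a.com}
Op 6: tick 2 -> clock=18.
Op 7: insert d.com -> 10.0.0.1 (expiry=18+7=25). clock=18
Op 8: tick 3 -> clock=21.
Op 9: insert d.com -> 10.0.0.1 (expiry=21+9=30). clock=21
Op 10: insert b.com -> 10.0.0.2 (expiry=21+17=38). clock=21
Op 11: tick 5 -> clock=26.
Op 12: insert d.com -> 10.0.0.1 (expiry=26+11=37). clock=26
Final cache (unexpired): {b.com,d.com} -> size=2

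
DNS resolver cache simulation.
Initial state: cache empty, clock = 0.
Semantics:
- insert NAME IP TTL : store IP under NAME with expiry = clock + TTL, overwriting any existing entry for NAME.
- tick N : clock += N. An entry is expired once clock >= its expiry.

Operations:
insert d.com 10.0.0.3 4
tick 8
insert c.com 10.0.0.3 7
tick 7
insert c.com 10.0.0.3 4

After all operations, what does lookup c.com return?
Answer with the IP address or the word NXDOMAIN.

Op 1: insert d.com -> 10.0.0.3 (expiry=0+4=4). clock=0
Op 2: tick 8 -> clock=8. purged={d.com}
Op 3: insert c.com -> 10.0.0.3 (expiry=8+7=15). clock=8
Op 4: tick 7 -> clock=15. purged={c.com}
Op 5: insert c.com -> 10.0.0.3 (expiry=15+4=19). clock=15
lookup c.com: present, ip=10.0.0.3 expiry=19 > clock=15

Answer: 10.0.0.3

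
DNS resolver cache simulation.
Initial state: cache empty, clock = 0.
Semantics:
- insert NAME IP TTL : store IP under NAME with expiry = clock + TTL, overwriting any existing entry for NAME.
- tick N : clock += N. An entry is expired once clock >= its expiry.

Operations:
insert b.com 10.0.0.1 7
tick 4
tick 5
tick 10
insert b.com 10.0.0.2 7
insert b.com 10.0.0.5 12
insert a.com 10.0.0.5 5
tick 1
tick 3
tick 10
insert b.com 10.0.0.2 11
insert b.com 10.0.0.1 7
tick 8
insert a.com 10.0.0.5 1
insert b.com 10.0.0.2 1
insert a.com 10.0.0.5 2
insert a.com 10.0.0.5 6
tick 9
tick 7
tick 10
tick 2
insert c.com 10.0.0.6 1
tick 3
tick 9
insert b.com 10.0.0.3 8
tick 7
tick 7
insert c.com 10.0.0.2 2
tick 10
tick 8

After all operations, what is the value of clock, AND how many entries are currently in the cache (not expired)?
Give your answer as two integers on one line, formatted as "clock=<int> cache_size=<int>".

Op 1: insert b.com -> 10.0.0.1 (expiry=0+7=7). clock=0
Op 2: tick 4 -> clock=4.
Op 3: tick 5 -> clock=9. purged={b.com}
Op 4: tick 10 -> clock=19.
Op 5: insert b.com -> 10.0.0.2 (expiry=19+7=26). clock=19
Op 6: insert b.com -> 10.0.0.5 (expiry=19+12=31). clock=19
Op 7: insert a.com -> 10.0.0.5 (expiry=19+5=24). clock=19
Op 8: tick 1 -> clock=20.
Op 9: tick 3 -> clock=23.
Op 10: tick 10 -> clock=33. purged={a.com,b.com}
Op 11: insert b.com -> 10.0.0.2 (expiry=33+11=44). clock=33
Op 12: insert b.com -> 10.0.0.1 (expiry=33+7=40). clock=33
Op 13: tick 8 -> clock=41. purged={b.com}
Op 14: insert a.com -> 10.0.0.5 (expiry=41+1=42). clock=41
Op 15: insert b.com -> 10.0.0.2 (expiry=41+1=42). clock=41
Op 16: insert a.com -> 10.0.0.5 (expiry=41+2=43). clock=41
Op 17: insert a.com -> 10.0.0.5 (expiry=41+6=47). clock=41
Op 18: tick 9 -> clock=50. purged={a.com,b.com}
Op 19: tick 7 -> clock=57.
Op 20: tick 10 -> clock=67.
Op 21: tick 2 -> clock=69.
Op 22: insert c.com -> 10.0.0.6 (expiry=69+1=70). clock=69
Op 23: tick 3 -> clock=72. purged={c.com}
Op 24: tick 9 -> clock=81.
Op 25: insert b.com -> 10.0.0.3 (expiry=81+8=89). clock=81
Op 26: tick 7 -> clock=88.
Op 27: tick 7 -> clock=95. purged={b.com}
Op 28: insert c.com -> 10.0.0.2 (expiry=95+2=97). clock=95
Op 29: tick 10 -> clock=105. purged={c.com}
Op 30: tick 8 -> clock=113.
Final clock = 113
Final cache (unexpired): {} -> size=0

Answer: clock=113 cache_size=0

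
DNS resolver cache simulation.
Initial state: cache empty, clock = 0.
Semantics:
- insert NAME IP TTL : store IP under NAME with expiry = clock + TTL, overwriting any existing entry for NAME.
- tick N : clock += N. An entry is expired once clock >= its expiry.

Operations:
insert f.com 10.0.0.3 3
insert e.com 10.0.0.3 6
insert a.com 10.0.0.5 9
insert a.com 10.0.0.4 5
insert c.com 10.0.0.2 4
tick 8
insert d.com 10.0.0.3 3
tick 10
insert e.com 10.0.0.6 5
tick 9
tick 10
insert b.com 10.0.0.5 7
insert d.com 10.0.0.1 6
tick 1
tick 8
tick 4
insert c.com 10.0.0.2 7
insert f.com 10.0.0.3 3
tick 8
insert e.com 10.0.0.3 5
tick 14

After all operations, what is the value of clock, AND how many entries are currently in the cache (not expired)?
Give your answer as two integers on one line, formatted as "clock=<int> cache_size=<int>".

Answer: clock=72 cache_size=0

Derivation:
Op 1: insert f.com -> 10.0.0.3 (expiry=0+3=3). clock=0
Op 2: insert e.com -> 10.0.0.3 (expiry=0+6=6). clock=0
Op 3: insert a.com -> 10.0.0.5 (expiry=0+9=9). clock=0
Op 4: insert a.com -> 10.0.0.4 (expiry=0+5=5). clock=0
Op 5: insert c.com -> 10.0.0.2 (expiry=0+4=4). clock=0
Op 6: tick 8 -> clock=8. purged={a.com,c.com,e.com,f.com}
Op 7: insert d.com -> 10.0.0.3 (expiry=8+3=11). clock=8
Op 8: tick 10 -> clock=18. purged={d.com}
Op 9: insert e.com -> 10.0.0.6 (expiry=18+5=23). clock=18
Op 10: tick 9 -> clock=27. purged={e.com}
Op 11: tick 10 -> clock=37.
Op 12: insert b.com -> 10.0.0.5 (expiry=37+7=44). clock=37
Op 13: insert d.com -> 10.0.0.1 (expiry=37+6=43). clock=37
Op 14: tick 1 -> clock=38.
Op 15: tick 8 -> clock=46. purged={b.com,d.com}
Op 16: tick 4 -> clock=50.
Op 17: insert c.com -> 10.0.0.2 (expiry=50+7=57). clock=50
Op 18: insert f.com -> 10.0.0.3 (expiry=50+3=53). clock=50
Op 19: tick 8 -> clock=58. purged={c.com,f.com}
Op 20: insert e.com -> 10.0.0.3 (expiry=58+5=63). clock=58
Op 21: tick 14 -> clock=72. purged={e.com}
Final clock = 72
Final cache (unexpired): {} -> size=0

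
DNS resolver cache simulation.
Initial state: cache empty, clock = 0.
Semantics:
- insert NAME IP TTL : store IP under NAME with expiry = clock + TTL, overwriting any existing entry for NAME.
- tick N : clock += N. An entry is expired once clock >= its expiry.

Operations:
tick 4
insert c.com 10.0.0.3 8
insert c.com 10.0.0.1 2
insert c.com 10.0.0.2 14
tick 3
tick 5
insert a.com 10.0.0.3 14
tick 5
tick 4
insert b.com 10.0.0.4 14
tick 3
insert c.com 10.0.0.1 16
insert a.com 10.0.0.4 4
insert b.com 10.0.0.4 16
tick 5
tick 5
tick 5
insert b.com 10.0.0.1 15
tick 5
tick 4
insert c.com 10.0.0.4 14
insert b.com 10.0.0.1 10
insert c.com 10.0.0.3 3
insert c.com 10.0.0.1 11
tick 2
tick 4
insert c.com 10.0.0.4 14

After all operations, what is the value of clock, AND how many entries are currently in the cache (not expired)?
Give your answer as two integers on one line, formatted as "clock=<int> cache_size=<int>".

Answer: clock=54 cache_size=2

Derivation:
Op 1: tick 4 -> clock=4.
Op 2: insert c.com -> 10.0.0.3 (expiry=4+8=12). clock=4
Op 3: insert c.com -> 10.0.0.1 (expiry=4+2=6). clock=4
Op 4: insert c.com -> 10.0.0.2 (expiry=4+14=18). clock=4
Op 5: tick 3 -> clock=7.
Op 6: tick 5 -> clock=12.
Op 7: insert a.com -> 10.0.0.3 (expiry=12+14=26). clock=12
Op 8: tick 5 -> clock=17.
Op 9: tick 4 -> clock=21. purged={c.com}
Op 10: insert b.com -> 10.0.0.4 (expiry=21+14=35). clock=21
Op 11: tick 3 -> clock=24.
Op 12: insert c.com -> 10.0.0.1 (expiry=24+16=40). clock=24
Op 13: insert a.com -> 10.0.0.4 (expiry=24+4=28). clock=24
Op 14: insert b.com -> 10.0.0.4 (expiry=24+16=40). clock=24
Op 15: tick 5 -> clock=29. purged={a.com}
Op 16: tick 5 -> clock=34.
Op 17: tick 5 -> clock=39.
Op 18: insert b.com -> 10.0.0.1 (expiry=39+15=54). clock=39
Op 19: tick 5 -> clock=44. purged={c.com}
Op 20: tick 4 -> clock=48.
Op 21: insert c.com -> 10.0.0.4 (expiry=48+14=62). clock=48
Op 22: insert b.com -> 10.0.0.1 (expiry=48+10=58). clock=48
Op 23: insert c.com -> 10.0.0.3 (expiry=48+3=51). clock=48
Op 24: insert c.com -> 10.0.0.1 (expiry=48+11=59). clock=48
Op 25: tick 2 -> clock=50.
Op 26: tick 4 -> clock=54.
Op 27: insert c.com -> 10.0.0.4 (expiry=54+14=68). clock=54
Final clock = 54
Final cache (unexpired): {b.com,c.com} -> size=2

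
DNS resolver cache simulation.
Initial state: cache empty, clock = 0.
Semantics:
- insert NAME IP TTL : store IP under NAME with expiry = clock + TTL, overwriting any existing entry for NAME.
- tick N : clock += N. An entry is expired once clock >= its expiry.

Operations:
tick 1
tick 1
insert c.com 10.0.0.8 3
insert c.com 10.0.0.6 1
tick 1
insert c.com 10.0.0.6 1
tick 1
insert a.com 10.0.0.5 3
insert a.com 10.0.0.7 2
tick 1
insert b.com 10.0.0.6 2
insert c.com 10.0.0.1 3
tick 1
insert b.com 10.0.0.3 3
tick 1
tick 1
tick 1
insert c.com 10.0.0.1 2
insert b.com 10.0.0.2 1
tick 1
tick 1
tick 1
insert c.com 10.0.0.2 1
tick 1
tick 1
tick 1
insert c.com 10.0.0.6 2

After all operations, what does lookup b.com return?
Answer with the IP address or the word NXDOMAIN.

Op 1: tick 1 -> clock=1.
Op 2: tick 1 -> clock=2.
Op 3: insert c.com -> 10.0.0.8 (expiry=2+3=5). clock=2
Op 4: insert c.com -> 10.0.0.6 (expiry=2+1=3). clock=2
Op 5: tick 1 -> clock=3. purged={c.com}
Op 6: insert c.com -> 10.0.0.6 (expiry=3+1=4). clock=3
Op 7: tick 1 -> clock=4. purged={c.com}
Op 8: insert a.com -> 10.0.0.5 (expiry=4+3=7). clock=4
Op 9: insert a.com -> 10.0.0.7 (expiry=4+2=6). clock=4
Op 10: tick 1 -> clock=5.
Op 11: insert b.com -> 10.0.0.6 (expiry=5+2=7). clock=5
Op 12: insert c.com -> 10.0.0.1 (expiry=5+3=8). clock=5
Op 13: tick 1 -> clock=6. purged={a.com}
Op 14: insert b.com -> 10.0.0.3 (expiry=6+3=9). clock=6
Op 15: tick 1 -> clock=7.
Op 16: tick 1 -> clock=8. purged={c.com}
Op 17: tick 1 -> clock=9. purged={b.com}
Op 18: insert c.com -> 10.0.0.1 (expiry=9+2=11). clock=9
Op 19: insert b.com -> 10.0.0.2 (expiry=9+1=10). clock=9
Op 20: tick 1 -> clock=10. purged={b.com}
Op 21: tick 1 -> clock=11. purged={c.com}
Op 22: tick 1 -> clock=12.
Op 23: insert c.com -> 10.0.0.2 (expiry=12+1=13). clock=12
Op 24: tick 1 -> clock=13. purged={c.com}
Op 25: tick 1 -> clock=14.
Op 26: tick 1 -> clock=15.
Op 27: insert c.com -> 10.0.0.6 (expiry=15+2=17). clock=15
lookup b.com: not in cache (expired or never inserted)

Answer: NXDOMAIN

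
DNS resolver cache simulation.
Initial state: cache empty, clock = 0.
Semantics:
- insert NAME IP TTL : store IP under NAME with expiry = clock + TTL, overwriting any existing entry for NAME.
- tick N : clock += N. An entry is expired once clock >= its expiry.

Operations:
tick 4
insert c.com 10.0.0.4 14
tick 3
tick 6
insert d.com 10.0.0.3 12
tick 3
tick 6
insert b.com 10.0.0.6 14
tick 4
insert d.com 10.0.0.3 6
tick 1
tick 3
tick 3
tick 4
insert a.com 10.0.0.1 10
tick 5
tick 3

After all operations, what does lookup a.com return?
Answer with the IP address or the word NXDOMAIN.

Op 1: tick 4 -> clock=4.
Op 2: insert c.com -> 10.0.0.4 (expiry=4+14=18). clock=4
Op 3: tick 3 -> clock=7.
Op 4: tick 6 -> clock=13.
Op 5: insert d.com -> 10.0.0.3 (expiry=13+12=25). clock=13
Op 6: tick 3 -> clock=16.
Op 7: tick 6 -> clock=22. purged={c.com}
Op 8: insert b.com -> 10.0.0.6 (expiry=22+14=36). clock=22
Op 9: tick 4 -> clock=26. purged={d.com}
Op 10: insert d.com -> 10.0.0.3 (expiry=26+6=32). clock=26
Op 11: tick 1 -> clock=27.
Op 12: tick 3 -> clock=30.
Op 13: tick 3 -> clock=33. purged={d.com}
Op 14: tick 4 -> clock=37. purged={b.com}
Op 15: insert a.com -> 10.0.0.1 (expiry=37+10=47). clock=37
Op 16: tick 5 -> clock=42.
Op 17: tick 3 -> clock=45.
lookup a.com: present, ip=10.0.0.1 expiry=47 > clock=45

Answer: 10.0.0.1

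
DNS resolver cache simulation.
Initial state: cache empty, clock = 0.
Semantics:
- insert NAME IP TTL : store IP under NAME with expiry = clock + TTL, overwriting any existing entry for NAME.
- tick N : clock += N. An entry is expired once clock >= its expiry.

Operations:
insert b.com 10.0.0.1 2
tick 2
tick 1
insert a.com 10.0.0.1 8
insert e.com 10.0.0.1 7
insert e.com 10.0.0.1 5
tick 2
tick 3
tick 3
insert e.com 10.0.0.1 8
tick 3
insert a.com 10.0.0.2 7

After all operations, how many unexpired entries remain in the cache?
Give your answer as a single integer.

Answer: 2

Derivation:
Op 1: insert b.com -> 10.0.0.1 (expiry=0+2=2). clock=0
Op 2: tick 2 -> clock=2. purged={b.com}
Op 3: tick 1 -> clock=3.
Op 4: insert a.com -> 10.0.0.1 (expiry=3+8=11). clock=3
Op 5: insert e.com -> 10.0.0.1 (expiry=3+7=10). clock=3
Op 6: insert e.com -> 10.0.0.1 (expiry=3+5=8). clock=3
Op 7: tick 2 -> clock=5.
Op 8: tick 3 -> clock=8. purged={e.com}
Op 9: tick 3 -> clock=11. purged={a.com}
Op 10: insert e.com -> 10.0.0.1 (expiry=11+8=19). clock=11
Op 11: tick 3 -> clock=14.
Op 12: insert a.com -> 10.0.0.2 (expiry=14+7=21). clock=14
Final cache (unexpired): {a.com,e.com} -> size=2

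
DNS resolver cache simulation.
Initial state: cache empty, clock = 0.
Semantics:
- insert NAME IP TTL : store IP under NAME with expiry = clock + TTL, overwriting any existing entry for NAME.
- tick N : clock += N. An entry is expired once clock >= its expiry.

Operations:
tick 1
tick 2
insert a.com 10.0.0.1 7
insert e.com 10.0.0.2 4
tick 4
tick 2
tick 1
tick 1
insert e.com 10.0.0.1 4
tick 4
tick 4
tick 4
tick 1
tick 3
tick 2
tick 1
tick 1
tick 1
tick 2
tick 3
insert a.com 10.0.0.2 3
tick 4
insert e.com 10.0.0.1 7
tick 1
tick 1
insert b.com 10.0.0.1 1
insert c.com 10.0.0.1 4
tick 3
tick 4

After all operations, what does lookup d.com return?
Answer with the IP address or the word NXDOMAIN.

Answer: NXDOMAIN

Derivation:
Op 1: tick 1 -> clock=1.
Op 2: tick 2 -> clock=3.
Op 3: insert a.com -> 10.0.0.1 (expiry=3+7=10). clock=3
Op 4: insert e.com -> 10.0.0.2 (expiry=3+4=7). clock=3
Op 5: tick 4 -> clock=7. purged={e.com}
Op 6: tick 2 -> clock=9.
Op 7: tick 1 -> clock=10. purged={a.com}
Op 8: tick 1 -> clock=11.
Op 9: insert e.com -> 10.0.0.1 (expiry=11+4=15). clock=11
Op 10: tick 4 -> clock=15. purged={e.com}
Op 11: tick 4 -> clock=19.
Op 12: tick 4 -> clock=23.
Op 13: tick 1 -> clock=24.
Op 14: tick 3 -> clock=27.
Op 15: tick 2 -> clock=29.
Op 16: tick 1 -> clock=30.
Op 17: tick 1 -> clock=31.
Op 18: tick 1 -> clock=32.
Op 19: tick 2 -> clock=34.
Op 20: tick 3 -> clock=37.
Op 21: insert a.com -> 10.0.0.2 (expiry=37+3=40). clock=37
Op 22: tick 4 -> clock=41. purged={a.com}
Op 23: insert e.com -> 10.0.0.1 (expiry=41+7=48). clock=41
Op 24: tick 1 -> clock=42.
Op 25: tick 1 -> clock=43.
Op 26: insert b.com -> 10.0.0.1 (expiry=43+1=44). clock=43
Op 27: insert c.com -> 10.0.0.1 (expiry=43+4=47). clock=43
Op 28: tick 3 -> clock=46. purged={b.com}
Op 29: tick 4 -> clock=50. purged={c.com,e.com}
lookup d.com: not in cache (expired or never inserted)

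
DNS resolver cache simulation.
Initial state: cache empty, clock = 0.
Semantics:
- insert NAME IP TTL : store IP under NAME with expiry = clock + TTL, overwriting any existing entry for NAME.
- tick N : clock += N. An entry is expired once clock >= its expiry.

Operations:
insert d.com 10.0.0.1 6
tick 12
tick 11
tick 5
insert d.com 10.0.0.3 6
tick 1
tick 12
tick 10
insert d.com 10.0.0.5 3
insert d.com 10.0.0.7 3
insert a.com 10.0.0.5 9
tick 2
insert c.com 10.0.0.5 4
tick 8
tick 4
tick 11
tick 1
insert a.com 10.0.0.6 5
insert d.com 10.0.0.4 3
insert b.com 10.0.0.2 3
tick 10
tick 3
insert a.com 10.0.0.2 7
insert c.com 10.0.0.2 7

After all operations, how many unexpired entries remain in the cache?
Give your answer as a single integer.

Op 1: insert d.com -> 10.0.0.1 (expiry=0+6=6). clock=0
Op 2: tick 12 -> clock=12. purged={d.com}
Op 3: tick 11 -> clock=23.
Op 4: tick 5 -> clock=28.
Op 5: insert d.com -> 10.0.0.3 (expiry=28+6=34). clock=28
Op 6: tick 1 -> clock=29.
Op 7: tick 12 -> clock=41. purged={d.com}
Op 8: tick 10 -> clock=51.
Op 9: insert d.com -> 10.0.0.5 (expiry=51+3=54). clock=51
Op 10: insert d.com -> 10.0.0.7 (expiry=51+3=54). clock=51
Op 11: insert a.com -> 10.0.0.5 (expiry=51+9=60). clock=51
Op 12: tick 2 -> clock=53.
Op 13: insert c.com -> 10.0.0.5 (expiry=53+4=57). clock=53
Op 14: tick 8 -> clock=61. purged={a.com,c.com,d.com}
Op 15: tick 4 -> clock=65.
Op 16: tick 11 -> clock=76.
Op 17: tick 1 -> clock=77.
Op 18: insert a.com -> 10.0.0.6 (expiry=77+5=82). clock=77
Op 19: insert d.com -> 10.0.0.4 (expiry=77+3=80). clock=77
Op 20: insert b.com -> 10.0.0.2 (expiry=77+3=80). clock=77
Op 21: tick 10 -> clock=87. purged={a.com,b.com,d.com}
Op 22: tick 3 -> clock=90.
Op 23: insert a.com -> 10.0.0.2 (expiry=90+7=97). clock=90
Op 24: insert c.com -> 10.0.0.2 (expiry=90+7=97). clock=90
Final cache (unexpired): {a.com,c.com} -> size=2

Answer: 2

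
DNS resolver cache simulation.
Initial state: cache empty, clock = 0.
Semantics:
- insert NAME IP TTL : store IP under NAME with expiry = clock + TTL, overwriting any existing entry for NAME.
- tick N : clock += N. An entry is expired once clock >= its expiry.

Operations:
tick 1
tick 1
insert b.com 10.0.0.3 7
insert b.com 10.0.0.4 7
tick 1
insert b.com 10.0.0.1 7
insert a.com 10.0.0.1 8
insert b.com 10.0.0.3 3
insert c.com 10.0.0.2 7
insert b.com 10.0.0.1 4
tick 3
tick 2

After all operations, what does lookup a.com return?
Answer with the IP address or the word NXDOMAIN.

Answer: 10.0.0.1

Derivation:
Op 1: tick 1 -> clock=1.
Op 2: tick 1 -> clock=2.
Op 3: insert b.com -> 10.0.0.3 (expiry=2+7=9). clock=2
Op 4: insert b.com -> 10.0.0.4 (expiry=2+7=9). clock=2
Op 5: tick 1 -> clock=3.
Op 6: insert b.com -> 10.0.0.1 (expiry=3+7=10). clock=3
Op 7: insert a.com -> 10.0.0.1 (expiry=3+8=11). clock=3
Op 8: insert b.com -> 10.0.0.3 (expiry=3+3=6). clock=3
Op 9: insert c.com -> 10.0.0.2 (expiry=3+7=10). clock=3
Op 10: insert b.com -> 10.0.0.1 (expiry=3+4=7). clock=3
Op 11: tick 3 -> clock=6.
Op 12: tick 2 -> clock=8. purged={b.com}
lookup a.com: present, ip=10.0.0.1 expiry=11 > clock=8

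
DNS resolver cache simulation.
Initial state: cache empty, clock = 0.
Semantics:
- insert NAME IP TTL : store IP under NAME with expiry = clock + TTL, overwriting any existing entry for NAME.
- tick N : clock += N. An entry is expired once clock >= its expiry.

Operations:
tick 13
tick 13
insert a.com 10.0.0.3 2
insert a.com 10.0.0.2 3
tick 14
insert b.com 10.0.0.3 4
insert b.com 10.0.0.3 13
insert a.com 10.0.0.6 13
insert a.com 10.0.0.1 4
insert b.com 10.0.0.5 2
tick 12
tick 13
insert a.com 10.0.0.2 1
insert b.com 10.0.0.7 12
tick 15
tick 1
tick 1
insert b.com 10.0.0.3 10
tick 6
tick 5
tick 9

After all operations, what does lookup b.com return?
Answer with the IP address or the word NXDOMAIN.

Answer: NXDOMAIN

Derivation:
Op 1: tick 13 -> clock=13.
Op 2: tick 13 -> clock=26.
Op 3: insert a.com -> 10.0.0.3 (expiry=26+2=28). clock=26
Op 4: insert a.com -> 10.0.0.2 (expiry=26+3=29). clock=26
Op 5: tick 14 -> clock=40. purged={a.com}
Op 6: insert b.com -> 10.0.0.3 (expiry=40+4=44). clock=40
Op 7: insert b.com -> 10.0.0.3 (expiry=40+13=53). clock=40
Op 8: insert a.com -> 10.0.0.6 (expiry=40+13=53). clock=40
Op 9: insert a.com -> 10.0.0.1 (expiry=40+4=44). clock=40
Op 10: insert b.com -> 10.0.0.5 (expiry=40+2=42). clock=40
Op 11: tick 12 -> clock=52. purged={a.com,b.com}
Op 12: tick 13 -> clock=65.
Op 13: insert a.com -> 10.0.0.2 (expiry=65+1=66). clock=65
Op 14: insert b.com -> 10.0.0.7 (expiry=65+12=77). clock=65
Op 15: tick 15 -> clock=80. purged={a.com,b.com}
Op 16: tick 1 -> clock=81.
Op 17: tick 1 -> clock=82.
Op 18: insert b.com -> 10.0.0.3 (expiry=82+10=92). clock=82
Op 19: tick 6 -> clock=88.
Op 20: tick 5 -> clock=93. purged={b.com}
Op 21: tick 9 -> clock=102.
lookup b.com: not in cache (expired or never inserted)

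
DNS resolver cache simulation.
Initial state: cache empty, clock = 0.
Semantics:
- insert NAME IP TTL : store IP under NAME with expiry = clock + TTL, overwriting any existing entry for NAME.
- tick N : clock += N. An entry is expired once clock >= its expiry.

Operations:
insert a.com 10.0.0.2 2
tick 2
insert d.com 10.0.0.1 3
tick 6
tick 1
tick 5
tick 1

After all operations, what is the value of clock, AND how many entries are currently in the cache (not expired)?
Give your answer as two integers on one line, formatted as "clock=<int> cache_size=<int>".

Answer: clock=15 cache_size=0

Derivation:
Op 1: insert a.com -> 10.0.0.2 (expiry=0+2=2). clock=0
Op 2: tick 2 -> clock=2. purged={a.com}
Op 3: insert d.com -> 10.0.0.1 (expiry=2+3=5). clock=2
Op 4: tick 6 -> clock=8. purged={d.com}
Op 5: tick 1 -> clock=9.
Op 6: tick 5 -> clock=14.
Op 7: tick 1 -> clock=15.
Final clock = 15
Final cache (unexpired): {} -> size=0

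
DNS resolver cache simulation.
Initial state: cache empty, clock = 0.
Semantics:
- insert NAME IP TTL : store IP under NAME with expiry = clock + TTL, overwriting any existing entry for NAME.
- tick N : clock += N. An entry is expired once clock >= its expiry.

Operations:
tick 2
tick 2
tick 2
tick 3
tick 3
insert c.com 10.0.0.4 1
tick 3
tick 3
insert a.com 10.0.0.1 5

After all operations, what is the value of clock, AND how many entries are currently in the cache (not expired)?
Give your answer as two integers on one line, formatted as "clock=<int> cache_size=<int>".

Op 1: tick 2 -> clock=2.
Op 2: tick 2 -> clock=4.
Op 3: tick 2 -> clock=6.
Op 4: tick 3 -> clock=9.
Op 5: tick 3 -> clock=12.
Op 6: insert c.com -> 10.0.0.4 (expiry=12+1=13). clock=12
Op 7: tick 3 -> clock=15. purged={c.com}
Op 8: tick 3 -> clock=18.
Op 9: insert a.com -> 10.0.0.1 (expiry=18+5=23). clock=18
Final clock = 18
Final cache (unexpired): {a.com} -> size=1

Answer: clock=18 cache_size=1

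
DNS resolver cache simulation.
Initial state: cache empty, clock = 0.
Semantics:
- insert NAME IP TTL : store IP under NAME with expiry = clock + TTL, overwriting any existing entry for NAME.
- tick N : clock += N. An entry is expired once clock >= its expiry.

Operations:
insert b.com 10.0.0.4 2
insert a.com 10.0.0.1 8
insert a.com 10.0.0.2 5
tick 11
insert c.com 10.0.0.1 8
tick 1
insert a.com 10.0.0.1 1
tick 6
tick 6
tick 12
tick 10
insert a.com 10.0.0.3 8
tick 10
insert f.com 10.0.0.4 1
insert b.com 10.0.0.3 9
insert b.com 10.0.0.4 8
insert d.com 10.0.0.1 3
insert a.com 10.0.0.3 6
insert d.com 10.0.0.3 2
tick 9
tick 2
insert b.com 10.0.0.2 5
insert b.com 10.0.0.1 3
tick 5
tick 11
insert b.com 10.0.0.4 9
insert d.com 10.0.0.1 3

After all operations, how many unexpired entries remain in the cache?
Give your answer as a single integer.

Answer: 2

Derivation:
Op 1: insert b.com -> 10.0.0.4 (expiry=0+2=2). clock=0
Op 2: insert a.com -> 10.0.0.1 (expiry=0+8=8). clock=0
Op 3: insert a.com -> 10.0.0.2 (expiry=0+5=5). clock=0
Op 4: tick 11 -> clock=11. purged={a.com,b.com}
Op 5: insert c.com -> 10.0.0.1 (expiry=11+8=19). clock=11
Op 6: tick 1 -> clock=12.
Op 7: insert a.com -> 10.0.0.1 (expiry=12+1=13). clock=12
Op 8: tick 6 -> clock=18. purged={a.com}
Op 9: tick 6 -> clock=24. purged={c.com}
Op 10: tick 12 -> clock=36.
Op 11: tick 10 -> clock=46.
Op 12: insert a.com -> 10.0.0.3 (expiry=46+8=54). clock=46
Op 13: tick 10 -> clock=56. purged={a.com}
Op 14: insert f.com -> 10.0.0.4 (expiry=56+1=57). clock=56
Op 15: insert b.com -> 10.0.0.3 (expiry=56+9=65). clock=56
Op 16: insert b.com -> 10.0.0.4 (expiry=56+8=64). clock=56
Op 17: insert d.com -> 10.0.0.1 (expiry=56+3=59). clock=56
Op 18: insert a.com -> 10.0.0.3 (expiry=56+6=62). clock=56
Op 19: insert d.com -> 10.0.0.3 (expiry=56+2=58). clock=56
Op 20: tick 9 -> clock=65. purged={a.com,b.com,d.com,f.com}
Op 21: tick 2 -> clock=67.
Op 22: insert b.com -> 10.0.0.2 (expiry=67+5=72). clock=67
Op 23: insert b.com -> 10.0.0.1 (expiry=67+3=70). clock=67
Op 24: tick 5 -> clock=72. purged={b.com}
Op 25: tick 11 -> clock=83.
Op 26: insert b.com -> 10.0.0.4 (expiry=83+9=92). clock=83
Op 27: insert d.com -> 10.0.0.1 (expiry=83+3=86). clock=83
Final cache (unexpired): {b.com,d.com} -> size=2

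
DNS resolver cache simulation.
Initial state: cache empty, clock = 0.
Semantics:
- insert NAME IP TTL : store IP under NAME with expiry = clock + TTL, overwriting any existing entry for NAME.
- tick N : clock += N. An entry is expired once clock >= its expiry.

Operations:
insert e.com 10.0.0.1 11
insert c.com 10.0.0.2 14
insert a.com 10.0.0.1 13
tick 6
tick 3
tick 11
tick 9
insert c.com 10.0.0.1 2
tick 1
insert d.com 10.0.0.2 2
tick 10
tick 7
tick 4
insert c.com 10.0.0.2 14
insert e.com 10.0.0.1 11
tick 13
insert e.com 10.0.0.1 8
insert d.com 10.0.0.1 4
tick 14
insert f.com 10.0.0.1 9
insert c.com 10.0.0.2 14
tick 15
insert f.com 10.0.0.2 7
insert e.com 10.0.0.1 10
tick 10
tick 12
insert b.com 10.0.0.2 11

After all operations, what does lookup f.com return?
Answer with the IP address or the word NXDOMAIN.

Answer: NXDOMAIN

Derivation:
Op 1: insert e.com -> 10.0.0.1 (expiry=0+11=11). clock=0
Op 2: insert c.com -> 10.0.0.2 (expiry=0+14=14). clock=0
Op 3: insert a.com -> 10.0.0.1 (expiry=0+13=13). clock=0
Op 4: tick 6 -> clock=6.
Op 5: tick 3 -> clock=9.
Op 6: tick 11 -> clock=20. purged={a.com,c.com,e.com}
Op 7: tick 9 -> clock=29.
Op 8: insert c.com -> 10.0.0.1 (expiry=29+2=31). clock=29
Op 9: tick 1 -> clock=30.
Op 10: insert d.com -> 10.0.0.2 (expiry=30+2=32). clock=30
Op 11: tick 10 -> clock=40. purged={c.com,d.com}
Op 12: tick 7 -> clock=47.
Op 13: tick 4 -> clock=51.
Op 14: insert c.com -> 10.0.0.2 (expiry=51+14=65). clock=51
Op 15: insert e.com -> 10.0.0.1 (expiry=51+11=62). clock=51
Op 16: tick 13 -> clock=64. purged={e.com}
Op 17: insert e.com -> 10.0.0.1 (expiry=64+8=72). clock=64
Op 18: insert d.com -> 10.0.0.1 (expiry=64+4=68). clock=64
Op 19: tick 14 -> clock=78. purged={c.com,d.com,e.com}
Op 20: insert f.com -> 10.0.0.1 (expiry=78+9=87). clock=78
Op 21: insert c.com -> 10.0.0.2 (expiry=78+14=92). clock=78
Op 22: tick 15 -> clock=93. purged={c.com,f.com}
Op 23: insert f.com -> 10.0.0.2 (expiry=93+7=100). clock=93
Op 24: insert e.com -> 10.0.0.1 (expiry=93+10=103). clock=93
Op 25: tick 10 -> clock=103. purged={e.com,f.com}
Op 26: tick 12 -> clock=115.
Op 27: insert b.com -> 10.0.0.2 (expiry=115+11=126). clock=115
lookup f.com: not in cache (expired or never inserted)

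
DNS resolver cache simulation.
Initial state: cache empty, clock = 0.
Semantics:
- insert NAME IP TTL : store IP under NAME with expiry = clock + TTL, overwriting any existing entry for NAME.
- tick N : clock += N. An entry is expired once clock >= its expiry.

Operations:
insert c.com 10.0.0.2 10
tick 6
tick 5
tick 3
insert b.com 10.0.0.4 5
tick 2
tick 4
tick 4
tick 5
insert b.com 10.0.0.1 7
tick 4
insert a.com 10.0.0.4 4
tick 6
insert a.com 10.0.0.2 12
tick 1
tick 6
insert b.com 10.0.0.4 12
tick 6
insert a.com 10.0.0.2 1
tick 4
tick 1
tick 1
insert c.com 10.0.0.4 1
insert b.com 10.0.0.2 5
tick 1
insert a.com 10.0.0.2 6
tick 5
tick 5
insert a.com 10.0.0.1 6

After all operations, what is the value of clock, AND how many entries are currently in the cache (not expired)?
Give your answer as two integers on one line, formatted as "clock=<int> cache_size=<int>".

Op 1: insert c.com -> 10.0.0.2 (expiry=0+10=10). clock=0
Op 2: tick 6 -> clock=6.
Op 3: tick 5 -> clock=11. purged={c.com}
Op 4: tick 3 -> clock=14.
Op 5: insert b.com -> 10.0.0.4 (expiry=14+5=19). clock=14
Op 6: tick 2 -> clock=16.
Op 7: tick 4 -> clock=20. purged={b.com}
Op 8: tick 4 -> clock=24.
Op 9: tick 5 -> clock=29.
Op 10: insert b.com -> 10.0.0.1 (expiry=29+7=36). clock=29
Op 11: tick 4 -> clock=33.
Op 12: insert a.com -> 10.0.0.4 (expiry=33+4=37). clock=33
Op 13: tick 6 -> clock=39. purged={a.com,b.com}
Op 14: insert a.com -> 10.0.0.2 (expiry=39+12=51). clock=39
Op 15: tick 1 -> clock=40.
Op 16: tick 6 -> clock=46.
Op 17: insert b.com -> 10.0.0.4 (expiry=46+12=58). clock=46
Op 18: tick 6 -> clock=52. purged={a.com}
Op 19: insert a.com -> 10.0.0.2 (expiry=52+1=53). clock=52
Op 20: tick 4 -> clock=56. purged={a.com}
Op 21: tick 1 -> clock=57.
Op 22: tick 1 -> clock=58. purged={b.com}
Op 23: insert c.com -> 10.0.0.4 (expiry=58+1=59). clock=58
Op 24: insert b.com -> 10.0.0.2 (expiry=58+5=63). clock=58
Op 25: tick 1 -> clock=59. purged={c.com}
Op 26: insert a.com -> 10.0.0.2 (expiry=59+6=65). clock=59
Op 27: tick 5 -> clock=64. purged={b.com}
Op 28: tick 5 -> clock=69. purged={a.com}
Op 29: insert a.com -> 10.0.0.1 (expiry=69+6=75). clock=69
Final clock = 69
Final cache (unexpired): {a.com} -> size=1

Answer: clock=69 cache_size=1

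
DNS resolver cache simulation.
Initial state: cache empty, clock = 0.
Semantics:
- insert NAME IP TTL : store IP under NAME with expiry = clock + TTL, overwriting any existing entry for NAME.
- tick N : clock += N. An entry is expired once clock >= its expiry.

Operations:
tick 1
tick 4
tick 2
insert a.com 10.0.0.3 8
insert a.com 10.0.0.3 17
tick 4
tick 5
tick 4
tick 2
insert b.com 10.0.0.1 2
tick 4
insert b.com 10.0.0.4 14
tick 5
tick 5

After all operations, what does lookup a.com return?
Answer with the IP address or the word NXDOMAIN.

Op 1: tick 1 -> clock=1.
Op 2: tick 4 -> clock=5.
Op 3: tick 2 -> clock=7.
Op 4: insert a.com -> 10.0.0.3 (expiry=7+8=15). clock=7
Op 5: insert a.com -> 10.0.0.3 (expiry=7+17=24). clock=7
Op 6: tick 4 -> clock=11.
Op 7: tick 5 -> clock=16.
Op 8: tick 4 -> clock=20.
Op 9: tick 2 -> clock=22.
Op 10: insert b.com -> 10.0.0.1 (expiry=22+2=24). clock=22
Op 11: tick 4 -> clock=26. purged={a.com,b.com}
Op 12: insert b.com -> 10.0.0.4 (expiry=26+14=40). clock=26
Op 13: tick 5 -> clock=31.
Op 14: tick 5 -> clock=36.
lookup a.com: not in cache (expired or never inserted)

Answer: NXDOMAIN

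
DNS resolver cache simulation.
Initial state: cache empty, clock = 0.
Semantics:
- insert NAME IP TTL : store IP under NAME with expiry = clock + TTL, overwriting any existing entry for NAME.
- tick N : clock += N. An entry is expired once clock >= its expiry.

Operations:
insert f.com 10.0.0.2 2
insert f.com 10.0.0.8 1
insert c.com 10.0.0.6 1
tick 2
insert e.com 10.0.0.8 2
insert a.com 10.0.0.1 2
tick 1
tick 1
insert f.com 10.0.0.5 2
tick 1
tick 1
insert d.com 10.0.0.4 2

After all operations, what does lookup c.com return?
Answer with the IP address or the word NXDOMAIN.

Op 1: insert f.com -> 10.0.0.2 (expiry=0+2=2). clock=0
Op 2: insert f.com -> 10.0.0.8 (expiry=0+1=1). clock=0
Op 3: insert c.com -> 10.0.0.6 (expiry=0+1=1). clock=0
Op 4: tick 2 -> clock=2. purged={c.com,f.com}
Op 5: insert e.com -> 10.0.0.8 (expiry=2+2=4). clock=2
Op 6: insert a.com -> 10.0.0.1 (expiry=2+2=4). clock=2
Op 7: tick 1 -> clock=3.
Op 8: tick 1 -> clock=4. purged={a.com,e.com}
Op 9: insert f.com -> 10.0.0.5 (expiry=4+2=6). clock=4
Op 10: tick 1 -> clock=5.
Op 11: tick 1 -> clock=6. purged={f.com}
Op 12: insert d.com -> 10.0.0.4 (expiry=6+2=8). clock=6
lookup c.com: not in cache (expired or never inserted)

Answer: NXDOMAIN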